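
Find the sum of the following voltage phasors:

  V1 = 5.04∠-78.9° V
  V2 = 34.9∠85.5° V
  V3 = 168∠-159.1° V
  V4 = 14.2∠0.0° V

Step 1 — Convert each phasor to rectangular form:
  V1 = 5.04·(cos(-78.9°) + j·sin(-78.9°)) = 0.9703 - j4.946 V
  V2 = 34.9·(cos(85.5°) + j·sin(85.5°)) = 2.738 + j34.79 V
  V3 = 168·(cos(-159.1°) + j·sin(-159.1°)) = -156.9 - j59.93 V
  V4 = 14.2·(cos(0.0°) + j·sin(0.0°)) = 14.2 V
Step 2 — Sum components: V_total = -139 - j30.09 V.
Step 3 — Convert to polar: |V_total| = 142.3 V, ∠V_total = -167.8°.

V_total = 142.3∠-167.8° V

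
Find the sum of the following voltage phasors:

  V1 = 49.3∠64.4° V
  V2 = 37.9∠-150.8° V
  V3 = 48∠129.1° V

Step 1 — Convert each phasor to rectangular form:
  V1 = 49.3·(cos(64.4°) + j·sin(64.4°)) = 21.3 + j44.46 V
  V2 = 37.9·(cos(-150.8°) + j·sin(-150.8°)) = -33.08 - j18.49 V
  V3 = 48·(cos(129.1°) + j·sin(129.1°)) = -30.27 + j37.25 V
Step 2 — Sum components: V_total = -42.05 + j63.22 V.
Step 3 — Convert to polar: |V_total| = 75.93 V, ∠V_total = 123.6°.

V_total = 75.93∠123.6° V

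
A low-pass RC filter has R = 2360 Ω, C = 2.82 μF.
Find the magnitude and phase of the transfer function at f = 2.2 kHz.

Step 1 — Angular frequency: ω = 2π·2200 = 1.382e+04 rad/s.
Step 2 — Transfer function: H(jω) = 1/(1 + jωRC).
Step 3 — Denominator: 1 + jωRC = 1 + j·1.382e+04·2360·2.82e-06 = 1 + j91.99.
Step 4 — H = 0.0001181 - j0.01087.
Step 5 — Magnitude: |H| = 0.01087 (-39.3 dB); phase: φ = -89.4°.

|H| = 0.01087 (-39.3 dB), φ = -89.4°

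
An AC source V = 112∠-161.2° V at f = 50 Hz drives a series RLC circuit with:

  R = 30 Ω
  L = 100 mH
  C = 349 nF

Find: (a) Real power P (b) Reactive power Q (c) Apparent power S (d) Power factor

Step 1 — Angular frequency: ω = 2π·f = 2π·50 = 314.2 rad/s.
Step 2 — Component impedances:
  R: Z = R = 30 Ω
  L: Z = jωL = j·314.2·0.1 = 0 + j31.42 Ω
  C: Z = 1/(jωC) = -j/(ω·C) = 0 - j9121 Ω
Step 3 — Series combination: Z_total = R + L + C = 30 - j9089 Ω = 9089∠-89.8° Ω.
Step 4 — Source phasor: V = 112∠-161.2° V = -106 - j36.09 V.
Step 5 — Current: I = V / Z = 0.003933 - j0.01168 A = 0.01232∠-71.4° A.
Step 6 — Complex power: S = V·I* = 0.004555 - j1.38 VA.
Step 7 — Real power: P = Re(S) = 0.004555 W.
Step 8 — Reactive power: Q = Im(S) = -1.38 VAR.
Step 9 — Apparent power: |S| = 1.38 VA.
Step 10 — Power factor: PF = P/|S| = 0.003301 (leading).

(a) P = 0.004555 W  (b) Q = -1.38 VAR  (c) S = 1.38 VA  (d) PF = 0.003301 (leading)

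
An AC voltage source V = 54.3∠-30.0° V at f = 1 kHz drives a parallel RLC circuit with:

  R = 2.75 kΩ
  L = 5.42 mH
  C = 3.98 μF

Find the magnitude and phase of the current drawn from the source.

Step 1 — Angular frequency: ω = 2π·f = 2π·1000 = 6283 rad/s.
Step 2 — Component impedances:
  R: Z = R = 2750 Ω
  L: Z = jωL = j·6283·0.00542 = 0 + j34.05 Ω
  C: Z = 1/(jωC) = -j/(ω·C) = 0 - j39.99 Ω
Step 3 — Parallel combination: 1/Z_total = 1/R + 1/L + 1/C; Z_total = 19.02 + j227.9 Ω = 228.7∠85.2° Ω.
Step 4 — Source phasor: V = 54.3∠-30.0° V = 47.03 - j27.15 V.
Step 5 — Ohm's law: I = V / Z_total = (47.03 - j27.15) / (19.02 + j227.9) = -0.1012 - j0.2148 A.
Step 6 — Convert to polar: |I| = 0.2374 A, ∠I = -115.2°.

I = 0.2374∠-115.2° A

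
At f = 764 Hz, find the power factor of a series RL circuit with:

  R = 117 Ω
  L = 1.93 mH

Step 1 — Angular frequency: ω = 2π·f = 2π·764 = 4800 rad/s.
Step 2 — Component impedances:
  R: Z = R = 117 Ω
  L: Z = jωL = j·4800·0.00193 = 0 + j9.265 Ω
Step 3 — Series combination: Z_total = R + L = 117 + j9.265 Ω = 117.4∠4.5° Ω.
Step 4 — Power factor: PF = cos(φ) = Re(Z)/|Z| = 117/117.366 = 0.9969.
Step 5 — Type: Im(Z) = 9.265 ⇒ lagging (phase φ = 4.5°).

PF = 0.9969 (lagging, φ = 4.5°)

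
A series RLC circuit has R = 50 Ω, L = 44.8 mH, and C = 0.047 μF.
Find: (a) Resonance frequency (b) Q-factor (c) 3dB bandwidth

Step 1 — Resonance condition Im(Z)=0 gives ω₀ = 1/√(LC).
Step 2 — ω₀ = 1/√(0.0448·4.7e-08) = 2.179e+04 rad/s.
Step 3 — f₀ = ω₀/(2π) = 3468 Hz.
Step 4 — Series Q: Q = ω₀L/R = 2.179e+04·0.0448/50 = 19.53.
Step 5 — 3dB bandwidth: Δω = ω₀/Q = 1116 rad/s; BW = Δω/(2π) = 177.6 Hz.

(a) f₀ = 3468 Hz  (b) Q = 19.53  (c) BW = 177.6 Hz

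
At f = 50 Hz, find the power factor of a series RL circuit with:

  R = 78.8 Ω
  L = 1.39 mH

Step 1 — Angular frequency: ω = 2π·f = 2π·50 = 314.2 rad/s.
Step 2 — Component impedances:
  R: Z = R = 78.8 Ω
  L: Z = jωL = j·314.2·0.00139 = 0 + j0.4367 Ω
Step 3 — Series combination: Z_total = R + L = 78.8 + j0.4367 Ω = 78.8∠0.3° Ω.
Step 4 — Power factor: PF = cos(φ) = Re(Z)/|Z| = 78.8/78.8 = 1.
Step 5 — Type: Im(Z) = 0.4367 ⇒ lagging (phase φ = 0.3°).

PF = 1 (lagging, φ = 0.3°)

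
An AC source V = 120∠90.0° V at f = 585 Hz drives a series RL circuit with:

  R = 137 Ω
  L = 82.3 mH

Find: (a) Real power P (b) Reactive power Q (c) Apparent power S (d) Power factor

Step 1 — Angular frequency: ω = 2π·f = 2π·585 = 3676 rad/s.
Step 2 — Component impedances:
  R: Z = R = 137 Ω
  L: Z = jωL = j·3676·0.0823 = 0 + j302.5 Ω
Step 3 — Series combination: Z_total = R + L = 137 + j302.5 Ω = 332.1∠65.6° Ω.
Step 4 — Source phasor: V = 120∠90.0° V = 0 + j120 V.
Step 5 — Current: I = V / Z = 0.3292 + j0.1491 A = 0.3614∠24.4° A.
Step 6 — Complex power: S = V·I* = 17.89 + j39.5 VA.
Step 7 — Real power: P = Re(S) = 17.89 W.
Step 8 — Reactive power: Q = Im(S) = 39.5 VAR.
Step 9 — Apparent power: |S| = 43.36 VA.
Step 10 — Power factor: PF = P/|S| = 0.4125 (lagging).

(a) P = 17.89 W  (b) Q = 39.5 VAR  (c) S = 43.36 VA  (d) PF = 0.4125 (lagging)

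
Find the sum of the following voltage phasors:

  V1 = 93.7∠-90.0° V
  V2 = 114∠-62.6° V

Step 1 — Convert each phasor to rectangular form:
  V1 = 93.7·(cos(-90.0°) + j·sin(-90.0°)) = 0 - j93.7 V
  V2 = 114·(cos(-62.6°) + j·sin(-62.6°)) = 52.46 - j101.2 V
Step 2 — Sum components: V_total = 52.46 - j194.9 V.
Step 3 — Convert to polar: |V_total| = 201.8 V, ∠V_total = -74.9°.

V_total = 201.8∠-74.9° V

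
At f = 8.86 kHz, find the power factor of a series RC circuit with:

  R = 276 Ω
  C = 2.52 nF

Step 1 — Angular frequency: ω = 2π·f = 2π·8860 = 5.567e+04 rad/s.
Step 2 — Component impedances:
  R: Z = R = 276 Ω
  C: Z = 1/(jωC) = -j/(ω·C) = 0 - j7128 Ω
Step 3 — Series combination: Z_total = R + C = 276 - j7128 Ω = 7134∠-87.8° Ω.
Step 4 — Power factor: PF = cos(φ) = Re(Z)/|Z| = 276/7134 = 0.03869.
Step 5 — Type: Im(Z) = -7128 ⇒ leading (phase φ = -87.8°).

PF = 0.03869 (leading, φ = -87.8°)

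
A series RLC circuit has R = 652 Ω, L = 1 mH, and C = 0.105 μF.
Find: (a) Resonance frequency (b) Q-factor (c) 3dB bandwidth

Step 1 — Resonance: ω₀ = 1/√(LC) = 1/√(0.001·1.05e-07) = 9.759e+04 rad/s.
Step 2 — f₀ = ω₀/(2π) = 1.553e+04 Hz.
Step 3 — Series Q: Q = ω₀L/R = 9.759e+04·0.001/652 = 0.1497.
Step 4 — Bandwidth: Δω = ω₀/Q = 6.52e+05 rad/s; BW = Δω/(2π) = 1.038e+05 Hz.

(a) f₀ = 1.553e+04 Hz  (b) Q = 0.1497  (c) BW = 1.038e+05 Hz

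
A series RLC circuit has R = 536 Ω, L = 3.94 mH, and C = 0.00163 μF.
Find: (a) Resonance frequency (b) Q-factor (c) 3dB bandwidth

Step 1 — Resonance: ω₀ = 1/√(LC) = 1/√(0.00394·1.63e-09) = 3.946e+05 rad/s.
Step 2 — f₀ = ω₀/(2π) = 6.28e+04 Hz.
Step 3 — Series Q: Q = ω₀L/R = 3.946e+05·0.00394/536 = 2.901.
Step 4 — Bandwidth: Δω = ω₀/Q = 1.36e+05 rad/s; BW = Δω/(2π) = 2.165e+04 Hz.

(a) f₀ = 6.28e+04 Hz  (b) Q = 2.901  (c) BW = 2.165e+04 Hz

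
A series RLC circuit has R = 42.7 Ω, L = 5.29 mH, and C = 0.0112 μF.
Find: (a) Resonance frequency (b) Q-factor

Step 1 — Resonance condition Im(Z)=0 gives ω₀ = 1/√(LC).
Step 2 — ω₀ = 1/√(0.00529·1.12e-08) = 1.299e+05 rad/s.
Step 3 — f₀ = ω₀/(2π) = 2.068e+04 Hz.
Step 4 — Series Q: Q = ω₀L/R = 1.299e+05·0.00529/42.7 = 16.09.

(a) f₀ = 2.068e+04 Hz  (b) Q = 16.09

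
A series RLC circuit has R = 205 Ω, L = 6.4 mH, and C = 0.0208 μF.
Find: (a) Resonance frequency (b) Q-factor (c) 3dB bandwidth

Step 1 — Resonance condition Im(Z)=0 gives ω₀ = 1/√(LC).
Step 2 — ω₀ = 1/√(0.0064·2.08e-08) = 8.667e+04 rad/s.
Step 3 — f₀ = ω₀/(2π) = 1.379e+04 Hz.
Step 4 — Series Q: Q = ω₀L/R = 8.667e+04·0.0064/205 = 2.706.
Step 5 — 3dB bandwidth: Δω = ω₀/Q = 3.203e+04 rad/s; BW = Δω/(2π) = 5098 Hz.

(a) f₀ = 1.379e+04 Hz  (b) Q = 2.706  (c) BW = 5098 Hz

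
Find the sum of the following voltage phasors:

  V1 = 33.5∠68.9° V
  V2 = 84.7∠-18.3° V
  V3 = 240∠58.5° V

Step 1 — Convert each phasor to rectangular form:
  V1 = 33.5·(cos(68.9°) + j·sin(68.9°)) = 12.06 + j31.25 V
  V2 = 84.7·(cos(-18.3°) + j·sin(-18.3°)) = 80.42 - j26.6 V
  V3 = 240·(cos(58.5°) + j·sin(58.5°)) = 125.4 + j204.6 V
Step 2 — Sum components: V_total = 217.9 + j209.3 V.
Step 3 — Convert to polar: |V_total| = 302.1 V, ∠V_total = 43.8°.

V_total = 302.1∠43.8° V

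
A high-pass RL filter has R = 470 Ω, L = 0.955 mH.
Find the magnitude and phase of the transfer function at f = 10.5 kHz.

Step 1 — Angular frequency: ω = 2π·1.05e+04 = 6.597e+04 rad/s.
Step 2 — Transfer function: H(jω) = jωL/(R + jωL).
Step 3 — Numerator jωL = j·63; denominator R + jωL = 470 + j63.
Step 4 — H = 0.01765 + j0.1317.
Step 5 — Magnitude: |H| = 0.1329 (-17.5 dB); phase: φ = 82.4°.

|H| = 0.1329 (-17.5 dB), φ = 82.4°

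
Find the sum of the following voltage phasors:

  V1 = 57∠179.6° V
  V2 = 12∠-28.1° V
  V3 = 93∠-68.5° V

Step 1 — Convert each phasor to rectangular form:
  V1 = 57·(cos(179.6°) + j·sin(179.6°)) = -57 + j0.3979 V
  V2 = 12·(cos(-28.1°) + j·sin(-28.1°)) = 10.59 - j5.652 V
  V3 = 93·(cos(-68.5°) + j·sin(-68.5°)) = 34.08 - j86.53 V
Step 2 — Sum components: V_total = -12.33 - j91.78 V.
Step 3 — Convert to polar: |V_total| = 92.61 V, ∠V_total = -97.7°.

V_total = 92.61∠-97.7° V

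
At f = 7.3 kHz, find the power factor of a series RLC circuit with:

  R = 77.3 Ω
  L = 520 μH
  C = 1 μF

Step 1 — Angular frequency: ω = 2π·f = 2π·7300 = 4.587e+04 rad/s.
Step 2 — Component impedances:
  R: Z = R = 77.3 Ω
  L: Z = jωL = j·4.587e+04·0.00052 = 0 + j23.85 Ω
  C: Z = 1/(jωC) = -j/(ω·C) = 0 - j21.8 Ω
Step 3 — Series combination: Z_total = R + L + C = 77.3 + j2.049 Ω = 77.33∠1.5° Ω.
Step 4 — Power factor: PF = cos(φ) = Re(Z)/|Z| = 77.3/77.33 = 0.9996.
Step 5 — Type: Im(Z) = 2.049 ⇒ lagging (phase φ = 1.5°).

PF = 0.9996 (lagging, φ = 1.5°)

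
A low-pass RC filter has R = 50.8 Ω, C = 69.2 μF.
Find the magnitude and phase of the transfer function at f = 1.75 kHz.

Step 1 — Angular frequency: ω = 2π·1750 = 1.1e+04 rad/s.
Step 2 — Transfer function: H(jω) = 1/(1 + jωRC).
Step 3 — Denominator: 1 + jωRC = 1 + j·1.1e+04·50.8·6.92e-05 = 1 + j38.65.
Step 4 — H = 0.0006689 - j0.02585.
Step 5 — Magnitude: |H| = 0.02586 (-31.7 dB); phase: φ = -88.5°.

|H| = 0.02586 (-31.7 dB), φ = -88.5°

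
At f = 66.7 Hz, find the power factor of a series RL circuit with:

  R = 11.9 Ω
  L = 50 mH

Step 1 — Angular frequency: ω = 2π·f = 2π·66.7 = 419.1 rad/s.
Step 2 — Component impedances:
  R: Z = R = 11.9 Ω
  L: Z = jωL = j·419.1·0.05 = 0 + j20.95 Ω
Step 3 — Series combination: Z_total = R + L = 11.9 + j20.95 Ω = 24.1∠60.4° Ω.
Step 4 — Power factor: PF = cos(φ) = Re(Z)/|Z| = 11.9/24.1 = 0.4938.
Step 5 — Type: Im(Z) = 20.95 ⇒ lagging (phase φ = 60.4°).

PF = 0.4938 (lagging, φ = 60.4°)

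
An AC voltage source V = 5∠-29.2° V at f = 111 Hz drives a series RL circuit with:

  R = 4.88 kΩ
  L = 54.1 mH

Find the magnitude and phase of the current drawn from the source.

Step 1 — Angular frequency: ω = 2π·f = 2π·111 = 697.4 rad/s.
Step 2 — Component impedances:
  R: Z = R = 4880 Ω
  L: Z = jωL = j·697.4·0.0541 = 0 + j37.73 Ω
Step 3 — Series combination: Z_total = R + L = 4880 + j37.73 Ω = 4880∠0.4° Ω.
Step 4 — Source phasor: V = 5∠-29.2° V = 4.365 - j2.439 V.
Step 5 — Ohm's law: I = V / Z_total = (4.365 - j2.439) / (4880 + j37.73) = 0.0008905 - j0.0005067 A.
Step 6 — Convert to polar: |I| = 0.001025 A, ∠I = -29.6°.

I = 0.001025∠-29.6° A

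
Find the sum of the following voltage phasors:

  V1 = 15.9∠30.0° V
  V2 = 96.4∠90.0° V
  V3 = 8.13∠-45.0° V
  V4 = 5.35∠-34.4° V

Step 1 — Convert each phasor to rectangular form:
  V1 = 15.9·(cos(30.0°) + j·sin(30.0°)) = 13.77 + j7.95 V
  V2 = 96.4·(cos(90.0°) + j·sin(90.0°)) = 0 + j96.4 V
  V3 = 8.13·(cos(-45.0°) + j·sin(-45.0°)) = 5.749 - j5.749 V
  V4 = 5.35·(cos(-34.4°) + j·sin(-34.4°)) = 4.414 - j3.023 V
Step 2 — Sum components: V_total = 23.93 + j95.58 V.
Step 3 — Convert to polar: |V_total| = 98.53 V, ∠V_total = 75.9°.

V_total = 98.53∠75.9° V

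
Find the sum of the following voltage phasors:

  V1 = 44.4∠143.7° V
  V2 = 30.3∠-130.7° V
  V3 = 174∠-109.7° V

Step 1 — Convert each phasor to rectangular form:
  V1 = 44.4·(cos(143.7°) + j·sin(143.7°)) = -35.78 + j26.29 V
  V2 = 30.3·(cos(-130.7°) + j·sin(-130.7°)) = -19.76 - j22.97 V
  V3 = 174·(cos(-109.7°) + j·sin(-109.7°)) = -58.65 - j163.8 V
Step 2 — Sum components: V_total = -114.2 - j160.5 V.
Step 3 — Convert to polar: |V_total| = 197 V, ∠V_total = -125.4°.

V_total = 197∠-125.4° V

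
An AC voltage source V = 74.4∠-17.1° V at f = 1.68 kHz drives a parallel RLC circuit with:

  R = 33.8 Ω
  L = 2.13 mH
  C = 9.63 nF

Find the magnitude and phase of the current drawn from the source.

Step 1 — Angular frequency: ω = 2π·f = 2π·1680 = 1.056e+04 rad/s.
Step 2 — Component impedances:
  R: Z = R = 33.8 Ω
  L: Z = jωL = j·1.056e+04·0.00213 = 0 + j22.48 Ω
  C: Z = 1/(jωC) = -j/(ω·C) = 0 - j9837 Ω
Step 3 — Parallel combination: 1/Z_total = 1/R + 1/L + 1/C; Z_total = 10.4 + j15.6 Ω = 18.75∠56.3° Ω.
Step 4 — Source phasor: V = 74.4∠-17.1° V = 71.11 - j21.88 V.
Step 5 — Ohm's law: I = V / Z_total = (71.11 - j21.88) / (10.4 + j15.6) = 1.133 - j3.803 A.
Step 6 — Convert to polar: |I| = 3.968 A, ∠I = -73.4°.

I = 3.968∠-73.4° A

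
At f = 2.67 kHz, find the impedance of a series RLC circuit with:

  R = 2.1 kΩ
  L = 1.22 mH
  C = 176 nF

Step 1 — Angular frequency: ω = 2π·f = 2π·2670 = 1.678e+04 rad/s.
Step 2 — Component impedances:
  R: Z = R = 2100 Ω
  L: Z = jωL = j·1.678e+04·0.00122 = 0 + j20.47 Ω
  C: Z = 1/(jωC) = -j/(ω·C) = 0 - j338.7 Ω
Step 3 — Series combination: Z_total = R + L + C = 2100 - j318.2 Ω = 2124∠-8.6° Ω.

Z = 2100 - j318.2 Ω = 2124∠-8.6° Ω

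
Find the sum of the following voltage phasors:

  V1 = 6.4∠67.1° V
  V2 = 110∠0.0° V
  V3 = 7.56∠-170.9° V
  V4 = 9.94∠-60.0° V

Step 1 — Convert each phasor to rectangular form:
  V1 = 6.4·(cos(67.1°) + j·sin(67.1°)) = 2.49 + j5.896 V
  V2 = 110·(cos(0.0°) + j·sin(0.0°)) = 110 V
  V3 = 7.56·(cos(-170.9°) + j·sin(-170.9°)) = -7.465 - j1.196 V
  V4 = 9.94·(cos(-60.0°) + j·sin(-60.0°)) = 4.97 - j8.608 V
Step 2 — Sum components: V_total = 110 - j3.908 V.
Step 3 — Convert to polar: |V_total| = 110.1 V, ∠V_total = -2.0°.

V_total = 110.1∠-2.0° V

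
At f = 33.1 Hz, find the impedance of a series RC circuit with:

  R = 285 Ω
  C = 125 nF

Step 1 — Angular frequency: ω = 2π·f = 2π·33.1 = 208 rad/s.
Step 2 — Component impedances:
  R: Z = R = 285 Ω
  C: Z = 1/(jωC) = -j/(ω·C) = 0 - j3.847e+04 Ω
Step 3 — Series combination: Z_total = R + C = 285 - j3.847e+04 Ω = 3.847e+04∠-89.6° Ω.

Z = 285 - j3.847e+04 Ω = 3.847e+04∠-89.6° Ω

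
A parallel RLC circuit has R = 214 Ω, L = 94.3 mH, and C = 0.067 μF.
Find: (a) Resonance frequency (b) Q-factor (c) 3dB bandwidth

Step 1 — Resonance: ω₀ = 1/√(LC) = 1/√(0.0943·6.7e-08) = 1.258e+04 rad/s.
Step 2 — f₀ = ω₀/(2π) = 2002 Hz.
Step 3 — Parallel Q: Q = R/(ω₀L) = 214/(1.258e+04·0.0943) = 0.1804.
Step 4 — Bandwidth: Δω = ω₀/Q = 6.974e+04 rad/s; BW = Δω/(2π) = 1.11e+04 Hz.

(a) f₀ = 2002 Hz  (b) Q = 0.1804  (c) BW = 1.11e+04 Hz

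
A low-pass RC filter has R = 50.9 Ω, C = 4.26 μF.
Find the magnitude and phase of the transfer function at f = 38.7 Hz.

Step 1 — Angular frequency: ω = 2π·38.7 = 243.2 rad/s.
Step 2 — Transfer function: H(jω) = 1/(1 + jωRC).
Step 3 — Denominator: 1 + jωRC = 1 + j·243.2·50.9·4.26e-06 = 1 + j0.05273.
Step 4 — H = 0.9972 - j0.05258.
Step 5 — Magnitude: |H| = 0.9986 (-0.0 dB); phase: φ = -3.0°.

|H| = 0.9986 (-0.0 dB), φ = -3.0°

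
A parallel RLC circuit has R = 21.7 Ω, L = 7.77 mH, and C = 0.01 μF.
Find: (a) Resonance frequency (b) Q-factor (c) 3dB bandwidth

Step 1 — Resonance: ω₀ = 1/√(LC) = 1/√(0.00777·1e-08) = 1.134e+05 rad/s.
Step 2 — f₀ = ω₀/(2π) = 1.806e+04 Hz.
Step 3 — Parallel Q: Q = R/(ω₀L) = 21.7/(1.134e+05·0.00777) = 0.02462.
Step 4 — Bandwidth: Δω = ω₀/Q = 4.608e+06 rad/s; BW = Δω/(2π) = 7.334e+05 Hz.

(a) f₀ = 1.806e+04 Hz  (b) Q = 0.02462  (c) BW = 7.334e+05 Hz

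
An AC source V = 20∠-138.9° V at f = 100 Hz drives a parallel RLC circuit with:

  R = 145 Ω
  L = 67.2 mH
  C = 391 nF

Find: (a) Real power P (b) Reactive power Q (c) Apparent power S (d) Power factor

Step 1 — Angular frequency: ω = 2π·f = 2π·100 = 628.3 rad/s.
Step 2 — Component impedances:
  R: Z = R = 145 Ω
  L: Z = jωL = j·628.3·0.0672 = 0 + j42.22 Ω
  C: Z = 1/(jωC) = -j/(ω·C) = 0 - j4070 Ω
Step 3 — Parallel combination: 1/Z_total = 1/R + 1/L + 1/C; Z_total = 11.55 + j39.27 Ω = 40.93∠73.6° Ω.
Step 4 — Source phasor: V = 20∠-138.9° V = -15.07 - j13.15 V.
Step 5 — Current: I = V / Z = -0.4121 + j0.2626 A = 0.4886∠147.5° A.
Step 6 — Complex power: S = V·I* = 2.759 + j9.375 VA.
Step 7 — Real power: P = Re(S) = 2.759 W.
Step 8 — Reactive power: Q = Im(S) = 9.375 VAR.
Step 9 — Apparent power: |S| = 9.773 VA.
Step 10 — Power factor: PF = P/|S| = 0.2823 (lagging).

(a) P = 2.759 W  (b) Q = 9.375 VAR  (c) S = 9.773 VA  (d) PF = 0.2823 (lagging)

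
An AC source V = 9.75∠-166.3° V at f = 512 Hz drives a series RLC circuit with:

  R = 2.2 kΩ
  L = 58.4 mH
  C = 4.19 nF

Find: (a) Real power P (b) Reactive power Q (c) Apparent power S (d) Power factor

Step 1 — Angular frequency: ω = 2π·f = 2π·512 = 3217 rad/s.
Step 2 — Component impedances:
  R: Z = R = 2200 Ω
  L: Z = jωL = j·3217·0.0584 = 0 + j187.9 Ω
  C: Z = 1/(jωC) = -j/(ω·C) = 0 - j7.419e+04 Ω
Step 3 — Series combination: Z_total = R + L + C = 2200 - j7.4e+04 Ω = 7.403e+04∠-88.3° Ω.
Step 4 — Source phasor: V = 9.75∠-166.3° V = -9.473 - j2.309 V.
Step 5 — Current: I = V / Z = 2.738e-05 - j0.0001288 A = 0.0001317∠-78.0° A.
Step 6 — Complex power: S = V·I* = 3.816e-05 - j0.001283 VA.
Step 7 — Real power: P = Re(S) = 3.816e-05 W.
Step 8 — Reactive power: Q = Im(S) = -0.001283 VAR.
Step 9 — Apparent power: |S| = 0.001284 VA.
Step 10 — Power factor: PF = P/|S| = 0.02972 (leading).

(a) P = 3.816e-05 W  (b) Q = -0.001283 VAR  (c) S = 0.001284 VA  (d) PF = 0.02972 (leading)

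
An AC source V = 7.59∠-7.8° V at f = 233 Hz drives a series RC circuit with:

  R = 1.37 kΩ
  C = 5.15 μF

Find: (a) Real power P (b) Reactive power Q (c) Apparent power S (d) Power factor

Step 1 — Angular frequency: ω = 2π·f = 2π·233 = 1464 rad/s.
Step 2 — Component impedances:
  R: Z = R = 1370 Ω
  C: Z = 1/(jωC) = -j/(ω·C) = 0 - j132.6 Ω
Step 3 — Series combination: Z_total = R + C = 1370 - j132.6 Ω = 1376∠-5.5° Ω.
Step 4 — Source phasor: V = 7.59∠-7.8° V = 7.52 - j1.03 V.
Step 5 — Current: I = V / Z = 0.00551 - j0.0002184 A = 0.005514∠-2.3° A.
Step 6 — Complex power: S = V·I* = 0.04166 - j0.004033 VA.
Step 7 — Real power: P = Re(S) = 0.04166 W.
Step 8 — Reactive power: Q = Im(S) = -0.004033 VAR.
Step 9 — Apparent power: |S| = 0.04185 VA.
Step 10 — Power factor: PF = P/|S| = 0.9953 (leading).

(a) P = 0.04166 W  (b) Q = -0.004033 VAR  (c) S = 0.04185 VA  (d) PF = 0.9953 (leading)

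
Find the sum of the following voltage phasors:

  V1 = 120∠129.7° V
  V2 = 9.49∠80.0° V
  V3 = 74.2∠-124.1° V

Step 1 — Convert each phasor to rectangular form:
  V1 = 120·(cos(129.7°) + j·sin(129.7°)) = -76.65 + j92.33 V
  V2 = 9.49·(cos(80.0°) + j·sin(80.0°)) = 1.648 + j9.346 V
  V3 = 74.2·(cos(-124.1°) + j·sin(-124.1°)) = -41.6 - j61.44 V
Step 2 — Sum components: V_total = -116.6 + j40.23 V.
Step 3 — Convert to polar: |V_total| = 123.3 V, ∠V_total = 161.0°.

V_total = 123.3∠161.0° V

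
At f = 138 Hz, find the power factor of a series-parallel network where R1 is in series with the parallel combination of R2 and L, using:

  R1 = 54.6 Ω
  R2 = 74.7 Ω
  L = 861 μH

Step 1 — Angular frequency: ω = 2π·f = 2π·138 = 867.1 rad/s.
Step 2 — Component impedances:
  R1: Z = R = 54.6 Ω
  R2: Z = R = 74.7 Ω
  L: Z = jωL = j·867.1·0.000861 = 0 + j0.7466 Ω
Step 3 — Parallel branch: R2 || L = 1/(1/R2 + 1/L) = 0.00746 + j0.7465 Ω.
Step 4 — Series with R1: Z_total = R1 + (R2 || L) = 54.61 + j0.7465 Ω = 54.61∠0.8° Ω.
Step 5 — Power factor: PF = cos(φ) = Re(Z)/|Z| = 54.607/54.613 = 0.9999.
Step 6 — Type: Im(Z) = 0.7465 ⇒ lagging (phase φ = 0.8°).

PF = 0.9999 (lagging, φ = 0.8°)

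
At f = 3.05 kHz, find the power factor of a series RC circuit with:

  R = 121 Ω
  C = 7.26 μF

Step 1 — Angular frequency: ω = 2π·f = 2π·3050 = 1.916e+04 rad/s.
Step 2 — Component impedances:
  R: Z = R = 121 Ω
  C: Z = 1/(jωC) = -j/(ω·C) = 0 - j7.188 Ω
Step 3 — Series combination: Z_total = R + C = 121 - j7.188 Ω = 121.2∠-3.4° Ω.
Step 4 — Power factor: PF = cos(φ) = Re(Z)/|Z| = 121/121.213 = 0.9982.
Step 5 — Type: Im(Z) = -7.188 ⇒ leading (phase φ = -3.4°).

PF = 0.9982 (leading, φ = -3.4°)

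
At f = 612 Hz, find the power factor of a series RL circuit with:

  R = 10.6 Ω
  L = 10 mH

Step 1 — Angular frequency: ω = 2π·f = 2π·612 = 3845 rad/s.
Step 2 — Component impedances:
  R: Z = R = 10.6 Ω
  L: Z = jωL = j·3845·0.01 = 0 + j38.45 Ω
Step 3 — Series combination: Z_total = R + L = 10.6 + j38.45 Ω = 39.89∠74.6° Ω.
Step 4 — Power factor: PF = cos(φ) = Re(Z)/|Z| = 10.6/39.89 = 0.2657.
Step 5 — Type: Im(Z) = 38.45 ⇒ lagging (phase φ = 74.6°).

PF = 0.2657 (lagging, φ = 74.6°)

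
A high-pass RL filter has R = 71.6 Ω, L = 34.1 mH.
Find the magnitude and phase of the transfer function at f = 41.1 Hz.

Step 1 — Angular frequency: ω = 2π·41.1 = 258.2 rad/s.
Step 2 — Transfer function: H(jω) = jωL/(R + jωL).
Step 3 — Numerator jωL = j·8.806; denominator R + jωL = 71.6 + j8.806.
Step 4 — H = 0.0149 + j0.1212.
Step 5 — Magnitude: |H| = 0.1221 (-18.3 dB); phase: φ = 83.0°.

|H| = 0.1221 (-18.3 dB), φ = 83.0°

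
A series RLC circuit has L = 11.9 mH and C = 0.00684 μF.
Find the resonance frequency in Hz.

Step 1 — Resonance condition Im(Z)=0 gives ω₀ = 1/√(LC).
Step 2 — ω₀ = 1/√(0.0119·6.84e-09) = 1.108e+05 rad/s.
Step 3 — f₀ = ω₀/(2π) = 1.764e+04 Hz.

f₀ = 1.764e+04 Hz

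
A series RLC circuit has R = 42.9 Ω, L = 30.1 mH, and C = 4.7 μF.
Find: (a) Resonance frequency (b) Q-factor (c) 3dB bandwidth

Step 1 — Resonance: ω₀ = 1/√(LC) = 1/√(0.0301·4.7e-06) = 2659 rad/s.
Step 2 — f₀ = ω₀/(2π) = 423.1 Hz.
Step 3 — Series Q: Q = ω₀L/R = 2659·0.0301/42.9 = 1.865.
Step 4 — Bandwidth: Δω = ω₀/Q = 1425 rad/s; BW = Δω/(2π) = 226.8 Hz.

(a) f₀ = 423.1 Hz  (b) Q = 1.865  (c) BW = 226.8 Hz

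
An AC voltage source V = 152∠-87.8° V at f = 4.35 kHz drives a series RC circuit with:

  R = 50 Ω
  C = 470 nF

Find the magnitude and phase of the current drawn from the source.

Step 1 — Angular frequency: ω = 2π·f = 2π·4350 = 2.733e+04 rad/s.
Step 2 — Component impedances:
  R: Z = R = 50 Ω
  C: Z = 1/(jωC) = -j/(ω·C) = 0 - j77.85 Ω
Step 3 — Series combination: Z_total = R + C = 50 - j77.85 Ω = 92.52∠-57.3° Ω.
Step 4 — Source phasor: V = 152∠-87.8° V = 5.835 - j151.9 V.
Step 5 — Ohm's law: I = V / Z_total = (5.835 - j151.9) / (50 - j77.85) = 1.415 - j0.8341 A.
Step 6 — Convert to polar: |I| = 1.643 A, ∠I = -30.5°.

I = 1.643∠-30.5° A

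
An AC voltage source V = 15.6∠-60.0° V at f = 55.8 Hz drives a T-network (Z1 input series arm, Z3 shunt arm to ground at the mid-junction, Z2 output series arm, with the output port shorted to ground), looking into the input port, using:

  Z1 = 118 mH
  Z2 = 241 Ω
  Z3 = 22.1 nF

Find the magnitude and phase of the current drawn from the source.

Step 1 — Angular frequency: ω = 2π·f = 2π·55.8 = 350.6 rad/s.
Step 2 — Component impedances:
  Z1: Z = jωL = j·350.6·0.118 = 0 + j41.37 Ω
  Z2: Z = R = 241 Ω
  Z3: Z = 1/(jωC) = -j/(ω·C) = 0 - j1.291e+05 Ω
Step 3 — With the output port shorted to ground, the output series arm Z2 runs from the junction to ground; the shunt arm Z3 also runs from the junction to ground. They appear in parallel: Z3 || Z2 = 241 - j0.45 Ω.
Step 4 — Series with input arm Z1: Z_in = Z1 + (Z3 || Z2) = 241 + j40.92 Ω = 244.4∠9.6° Ω.
Step 5 — Source phasor: V = 15.6∠-60.0° V = 7.8 - j13.51 V.
Step 6 — Ohm's law: I = V / Z_total = (7.8 - j13.51) / (241 + j40.92) = 0.02221 - j0.05983 A.
Step 7 — Convert to polar: |I| = 0.06382 A, ∠I = -69.6°.

I = 0.06382∠-69.6° A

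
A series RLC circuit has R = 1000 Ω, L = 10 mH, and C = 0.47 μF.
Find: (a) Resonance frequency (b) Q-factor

Step 1 — Resonance condition Im(Z)=0 gives ω₀ = 1/√(LC).
Step 2 — ω₀ = 1/√(0.01·4.7e-07) = 1.459e+04 rad/s.
Step 3 — f₀ = ω₀/(2π) = 2322 Hz.
Step 4 — Series Q: Q = ω₀L/R = 1.459e+04·0.01/1000 = 0.1459.

(a) f₀ = 2322 Hz  (b) Q = 0.1459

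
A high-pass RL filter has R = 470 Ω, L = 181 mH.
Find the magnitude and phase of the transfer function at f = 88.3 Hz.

Step 1 — Angular frequency: ω = 2π·88.3 = 554.8 rad/s.
Step 2 — Transfer function: H(jω) = jωL/(R + jωL).
Step 3 — Numerator jωL = j·100.4; denominator R + jωL = 470 + j100.4.
Step 4 — H = 0.04366 + j0.2043.
Step 5 — Magnitude: |H| = 0.2089 (-13.6 dB); phase: φ = 77.9°.

|H| = 0.2089 (-13.6 dB), φ = 77.9°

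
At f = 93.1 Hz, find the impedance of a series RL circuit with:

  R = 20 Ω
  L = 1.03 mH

Step 1 — Angular frequency: ω = 2π·f = 2π·93.1 = 585 rad/s.
Step 2 — Component impedances:
  R: Z = R = 20 Ω
  L: Z = jωL = j·585·0.00103 = 0 + j0.6025 Ω
Step 3 — Series combination: Z_total = R + L = 20 + j0.6025 Ω = 20.01∠1.7° Ω.

Z = 20 + j0.6025 Ω = 20.01∠1.7° Ω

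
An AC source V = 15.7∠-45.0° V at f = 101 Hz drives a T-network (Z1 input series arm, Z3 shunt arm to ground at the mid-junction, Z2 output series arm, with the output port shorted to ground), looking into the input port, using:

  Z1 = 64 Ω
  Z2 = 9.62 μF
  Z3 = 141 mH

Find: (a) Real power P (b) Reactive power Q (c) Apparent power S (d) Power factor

Step 1 — Angular frequency: ω = 2π·f = 2π·101 = 634.6 rad/s.
Step 2 — Component impedances:
  Z1: Z = R = 64 Ω
  Z2: Z = 1/(jωC) = -j/(ω·C) = 0 - j163.8 Ω
  Z3: Z = jωL = j·634.6·0.141 = 0 + j89.48 Ω
Step 3 — With the output port shorted to ground, the output series arm Z2 runs from the junction to ground; the shunt arm Z3 also runs from the junction to ground. They appear in parallel: Z3 || Z2 = 0 + j197.2 Ω.
Step 4 — Series with input arm Z1: Z_in = Z1 + (Z3 || Z2) = 64 + j197.2 Ω = 207.3∠72.0° Ω.
Step 5 — Source phasor: V = 15.7∠-45.0° V = 11.1 - j11.1 V.
Step 6 — Current: I = V / Z = -0.0344 - j0.06746 A = 0.07573∠-117.0° A.
Step 7 — Complex power: S = V·I* = 0.367 + j1.131 VA.
Step 8 — Real power: P = Re(S) = 0.367 W.
Step 9 — Reactive power: Q = Im(S) = 1.131 VAR.
Step 10 — Apparent power: |S| = 1.189 VA.
Step 11 — Power factor: PF = P/|S| = 0.3087 (lagging).

(a) P = 0.367 W  (b) Q = 1.131 VAR  (c) S = 1.189 VA  (d) PF = 0.3087 (lagging)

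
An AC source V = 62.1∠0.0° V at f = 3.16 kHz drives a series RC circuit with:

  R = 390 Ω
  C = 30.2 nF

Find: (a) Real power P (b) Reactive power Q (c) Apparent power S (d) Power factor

Step 1 — Angular frequency: ω = 2π·f = 2π·3160 = 1.985e+04 rad/s.
Step 2 — Component impedances:
  R: Z = R = 390 Ω
  C: Z = 1/(jωC) = -j/(ω·C) = 0 - j1668 Ω
Step 3 — Series combination: Z_total = R + C = 390 - j1668 Ω = 1713∠-76.8° Ω.
Step 4 — Source phasor: V = 62.1∠0.0° V = 62.1 V.
Step 5 — Current: I = V / Z = 0.008256 + j0.03531 A = 0.03626∠76.8° A.
Step 6 — Complex power: S = V·I* = 0.5127 - j2.192 VA.
Step 7 — Real power: P = Re(S) = 0.5127 W.
Step 8 — Reactive power: Q = Im(S) = -2.192 VAR.
Step 9 — Apparent power: |S| = 2.252 VA.
Step 10 — Power factor: PF = P/|S| = 0.2277 (leading).

(a) P = 0.5127 W  (b) Q = -2.192 VAR  (c) S = 2.252 VA  (d) PF = 0.2277 (leading)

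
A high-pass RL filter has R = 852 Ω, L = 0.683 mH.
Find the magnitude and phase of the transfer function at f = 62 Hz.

Step 1 — Angular frequency: ω = 2π·62 = 389.6 rad/s.
Step 2 — Transfer function: H(jω) = jωL/(R + jωL).
Step 3 — Numerator jωL = j·0.2661; denominator R + jωL = 852 + j0.2661.
Step 4 — H = 9.752e-08 + j0.0003123.
Step 5 — Magnitude: |H| = 0.0003123 (-70.1 dB); phase: φ = 90.0°.

|H| = 0.0003123 (-70.1 dB), φ = 90.0°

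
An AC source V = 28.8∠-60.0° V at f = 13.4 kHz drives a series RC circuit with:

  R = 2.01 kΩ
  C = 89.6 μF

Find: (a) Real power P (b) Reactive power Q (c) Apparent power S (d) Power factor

Step 1 — Angular frequency: ω = 2π·f = 2π·1.34e+04 = 8.419e+04 rad/s.
Step 2 — Component impedances:
  R: Z = R = 2010 Ω
  C: Z = 1/(jωC) = -j/(ω·C) = 0 - j0.1326 Ω
Step 3 — Series combination: Z_total = R + C = 2010 - j0.1326 Ω = 2010∠-0.0° Ω.
Step 4 — Source phasor: V = 28.8∠-60.0° V = 14.4 - j24.94 V.
Step 5 — Current: I = V / Z = 0.007165 - j0.01241 A = 0.01433∠-60.0° A.
Step 6 — Complex power: S = V·I* = 0.4127 - j2.721e-05 VA.
Step 7 — Real power: P = Re(S) = 0.4127 W.
Step 8 — Reactive power: Q = Im(S) = -2.721e-05 VAR.
Step 9 — Apparent power: |S| = 0.4127 VA.
Step 10 — Power factor: PF = P/|S| = 1 (leading).

(a) P = 0.4127 W  (b) Q = -2.721e-05 VAR  (c) S = 0.4127 VA  (d) PF = 1 (leading)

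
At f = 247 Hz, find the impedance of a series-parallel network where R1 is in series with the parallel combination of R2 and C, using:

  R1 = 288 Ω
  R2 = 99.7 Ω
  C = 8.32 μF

Step 1 — Angular frequency: ω = 2π·f = 2π·247 = 1552 rad/s.
Step 2 — Component impedances:
  R1: Z = R = 288 Ω
  R2: Z = R = 99.7 Ω
  C: Z = 1/(jωC) = -j/(ω·C) = 0 - j77.45 Ω
Step 3 — Parallel branch: R2 || C = 1/(1/R2 + 1/C) = 37.52 - j48.3 Ω.
Step 4 — Series with R1: Z_total = R1 + (R2 || C) = 325.5 - j48.3 Ω = 329.1∠-8.4° Ω.

Z = 325.5 - j48.3 Ω = 329.1∠-8.4° Ω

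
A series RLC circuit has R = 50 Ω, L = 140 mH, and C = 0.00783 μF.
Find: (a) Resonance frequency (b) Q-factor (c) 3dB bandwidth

Step 1 — Resonance: ω₀ = 1/√(LC) = 1/√(0.14·7.83e-09) = 3.02e+04 rad/s.
Step 2 — f₀ = ω₀/(2π) = 4807 Hz.
Step 3 — Series Q: Q = ω₀L/R = 3.02e+04·0.14/50 = 84.57.
Step 4 — Bandwidth: Δω = ω₀/Q = 357.1 rad/s; BW = Δω/(2π) = 56.84 Hz.

(a) f₀ = 4807 Hz  (b) Q = 84.57  (c) BW = 56.84 Hz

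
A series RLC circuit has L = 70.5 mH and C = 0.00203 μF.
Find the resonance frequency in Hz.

Step 1 — Resonance condition Im(Z)=0 gives ω₀ = 1/√(LC).
Step 2 — ω₀ = 1/√(0.0705·2.03e-09) = 8.359e+04 rad/s.
Step 3 — f₀ = ω₀/(2π) = 1.33e+04 Hz.

f₀ = 1.33e+04 Hz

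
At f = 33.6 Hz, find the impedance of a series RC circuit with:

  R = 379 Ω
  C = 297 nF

Step 1 — Angular frequency: ω = 2π·f = 2π·33.6 = 211.1 rad/s.
Step 2 — Component impedances:
  R: Z = R = 379 Ω
  C: Z = 1/(jωC) = -j/(ω·C) = 0 - j1.595e+04 Ω
Step 3 — Series combination: Z_total = R + C = 379 - j1.595e+04 Ω = 1.595e+04∠-88.6° Ω.

Z = 379 - j1.595e+04 Ω = 1.595e+04∠-88.6° Ω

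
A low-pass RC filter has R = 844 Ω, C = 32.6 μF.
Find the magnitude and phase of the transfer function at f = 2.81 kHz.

Step 1 — Angular frequency: ω = 2π·2810 = 1.766e+04 rad/s.
Step 2 — Transfer function: H(jω) = 1/(1 + jωRC).
Step 3 — Denominator: 1 + jωRC = 1 + j·1.766e+04·844·3.26e-05 = 1 + j485.8.
Step 4 — H = 4.237e-06 - j0.002059.
Step 5 — Magnitude: |H| = 0.002059 (-53.7 dB); phase: φ = -89.9°.

|H| = 0.002059 (-53.7 dB), φ = -89.9°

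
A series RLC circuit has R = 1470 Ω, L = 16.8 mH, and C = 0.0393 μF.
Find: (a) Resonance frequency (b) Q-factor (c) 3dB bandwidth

Step 1 — Resonance condition Im(Z)=0 gives ω₀ = 1/√(LC).
Step 2 — ω₀ = 1/√(0.0168·3.93e-08) = 3.892e+04 rad/s.
Step 3 — f₀ = ω₀/(2π) = 6194 Hz.
Step 4 — Series Q: Q = ω₀L/R = 3.892e+04·0.0168/1470 = 0.4448.
Step 5 — 3dB bandwidth: Δω = ω₀/Q = 8.75e+04 rad/s; BW = Δω/(2π) = 1.393e+04 Hz.

(a) f₀ = 6194 Hz  (b) Q = 0.4448  (c) BW = 1.393e+04 Hz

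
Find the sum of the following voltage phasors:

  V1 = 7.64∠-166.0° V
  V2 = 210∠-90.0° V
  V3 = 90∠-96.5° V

Step 1 — Convert each phasor to rectangular form:
  V1 = 7.64·(cos(-166.0°) + j·sin(-166.0°)) = -7.413 - j1.848 V
  V2 = 210·(cos(-90.0°) + j·sin(-90.0°)) = 0 - j210 V
  V3 = 90·(cos(-96.5°) + j·sin(-96.5°)) = -10.19 - j89.42 V
Step 2 — Sum components: V_total = -17.6 - j301.3 V.
Step 3 — Convert to polar: |V_total| = 301.8 V, ∠V_total = -93.3°.

V_total = 301.8∠-93.3° V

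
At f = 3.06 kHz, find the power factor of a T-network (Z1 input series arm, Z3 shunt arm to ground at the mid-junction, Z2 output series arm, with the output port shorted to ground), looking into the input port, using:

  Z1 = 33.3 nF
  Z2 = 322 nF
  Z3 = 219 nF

Step 1 — Angular frequency: ω = 2π·f = 2π·3060 = 1.923e+04 rad/s.
Step 2 — Component impedances:
  Z1: Z = 1/(jωC) = -j/(ω·C) = 0 - j1562 Ω
  Z2: Z = 1/(jωC) = -j/(ω·C) = 0 - j161.5 Ω
  Z3: Z = 1/(jωC) = -j/(ω·C) = 0 - j237.5 Ω
Step 3 — With the output port shorted to ground, the output series arm Z2 runs from the junction to ground; the shunt arm Z3 also runs from the junction to ground. They appear in parallel: Z3 || Z2 = 0 - j96.14 Ω.
Step 4 — Series with input arm Z1: Z_in = Z1 + (Z3 || Z2) = 0 - j1658 Ω = 1658∠-90.0° Ω.
Step 5 — Power factor: PF = cos(φ) = Re(Z)/|Z| = 0/1658 = 0.
Step 6 — Type: Im(Z) = -1658 ⇒ leading (phase φ = -90.0°).

PF = 0 (leading, φ = -90.0°)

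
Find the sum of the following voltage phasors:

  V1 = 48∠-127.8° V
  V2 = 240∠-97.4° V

Step 1 — Convert each phasor to rectangular form:
  V1 = 48·(cos(-127.8°) + j·sin(-127.8°)) = -29.42 - j37.93 V
  V2 = 240·(cos(-97.4°) + j·sin(-97.4°)) = -30.91 - j238 V
Step 2 — Sum components: V_total = -60.33 - j275.9 V.
Step 3 — Convert to polar: |V_total| = 282.4 V, ∠V_total = -102.3°.

V_total = 282.4∠-102.3° V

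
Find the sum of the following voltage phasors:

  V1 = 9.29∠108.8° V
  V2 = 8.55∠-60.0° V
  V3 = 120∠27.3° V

Step 1 — Convert each phasor to rectangular form:
  V1 = 9.29·(cos(108.8°) + j·sin(108.8°)) = -2.994 + j8.794 V
  V2 = 8.55·(cos(-60.0°) + j·sin(-60.0°)) = 4.275 - j7.405 V
  V3 = 120·(cos(27.3°) + j·sin(27.3°)) = 106.6 + j55.04 V
Step 2 — Sum components: V_total = 107.9 + j56.43 V.
Step 3 — Convert to polar: |V_total| = 121.8 V, ∠V_total = 27.6°.

V_total = 121.8∠27.6° V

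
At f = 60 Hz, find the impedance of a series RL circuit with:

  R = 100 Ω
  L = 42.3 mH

Step 1 — Angular frequency: ω = 2π·f = 2π·60 = 377 rad/s.
Step 2 — Component impedances:
  R: Z = R = 100 Ω
  L: Z = jωL = j·377·0.0423 = 0 + j15.95 Ω
Step 3 — Series combination: Z_total = R + L = 100 + j15.95 Ω = 101.3∠9.1° Ω.

Z = 100 + j15.95 Ω = 101.3∠9.1° Ω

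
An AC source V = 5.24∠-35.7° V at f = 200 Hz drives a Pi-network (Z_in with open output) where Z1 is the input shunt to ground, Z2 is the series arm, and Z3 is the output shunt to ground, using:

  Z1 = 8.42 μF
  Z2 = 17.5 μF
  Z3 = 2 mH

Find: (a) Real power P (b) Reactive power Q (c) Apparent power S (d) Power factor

Step 1 — Angular frequency: ω = 2π·f = 2π·200 = 1257 rad/s.
Step 2 — Component impedances:
  Z1: Z = 1/(jωC) = -j/(ω·C) = 0 - j94.51 Ω
  Z2: Z = 1/(jωC) = -j/(ω·C) = 0 - j45.47 Ω
  Z3: Z = jωL = j·1257·0.002 = 0 + j2.513 Ω
Step 3 — With open output, the series arm Z2 and the output shunt Z3 appear in series to ground: Z2 + Z3 = 0 - j42.96 Ω.
Step 4 — Parallel with input shunt Z1: Z_in = Z1 || (Z2 + Z3) = 0 - j29.53 Ω = 29.53∠-90.0° Ω.
Step 5 — Source phasor: V = 5.24∠-35.7° V = 4.255 - j3.058 V.
Step 6 — Current: I = V / Z = 0.1035 + j0.1441 A = 0.1774∠54.3° A.
Step 7 — Complex power: S = V·I* = 0 - j0.9297 VA.
Step 8 — Real power: P = Re(S) = 0 W.
Step 9 — Reactive power: Q = Im(S) = -0.9297 VAR.
Step 10 — Apparent power: |S| = 0.9297 VA.
Step 11 — Power factor: PF = P/|S| = 0 (leading).

(a) P = 0 W  (b) Q = -0.9297 VAR  (c) S = 0.9297 VA  (d) PF = 0 (leading)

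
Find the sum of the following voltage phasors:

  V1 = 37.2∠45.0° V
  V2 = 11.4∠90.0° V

Step 1 — Convert each phasor to rectangular form:
  V1 = 37.2·(cos(45.0°) + j·sin(45.0°)) = 26.3 + j26.3 V
  V2 = 11.4·(cos(90.0°) + j·sin(90.0°)) = 0 + j11.4 V
Step 2 — Sum components: V_total = 26.3 + j37.7 V.
Step 3 — Convert to polar: |V_total| = 45.97 V, ∠V_total = 55.1°.

V_total = 45.97∠55.1° V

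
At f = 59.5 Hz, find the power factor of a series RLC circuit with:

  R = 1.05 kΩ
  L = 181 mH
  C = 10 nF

Step 1 — Angular frequency: ω = 2π·f = 2π·59.5 = 373.8 rad/s.
Step 2 — Component impedances:
  R: Z = R = 1050 Ω
  L: Z = jωL = j·373.8·0.181 = 0 + j67.67 Ω
  C: Z = 1/(jωC) = -j/(ω·C) = 0 - j2.675e+05 Ω
Step 3 — Series combination: Z_total = R + L + C = 1050 - j2.674e+05 Ω = 2.674e+05∠-89.8° Ω.
Step 4 — Power factor: PF = cos(φ) = Re(Z)/|Z| = 1050/2.6742e+05 = 0.003926.
Step 5 — Type: Im(Z) = -2.674e+05 ⇒ leading (phase φ = -89.8°).

PF = 0.003926 (leading, φ = -89.8°)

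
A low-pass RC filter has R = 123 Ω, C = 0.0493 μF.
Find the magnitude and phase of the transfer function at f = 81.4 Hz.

Step 1 — Angular frequency: ω = 2π·81.4 = 511.5 rad/s.
Step 2 — Transfer function: H(jω) = 1/(1 + jωRC).
Step 3 — Denominator: 1 + jωRC = 1 + j·511.5·123·4.93e-08 = 1 + j0.003101.
Step 4 — H = 1 - j0.003101.
Step 5 — Magnitude: |H| = 1 (-0.0 dB); phase: φ = -0.2°.

|H| = 1 (-0.0 dB), φ = -0.2°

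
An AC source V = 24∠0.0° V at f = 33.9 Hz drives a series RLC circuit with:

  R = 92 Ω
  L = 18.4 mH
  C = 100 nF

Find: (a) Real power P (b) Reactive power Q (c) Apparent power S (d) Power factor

Step 1 — Angular frequency: ω = 2π·f = 2π·33.9 = 213 rad/s.
Step 2 — Component impedances:
  R: Z = R = 92 Ω
  L: Z = jωL = j·213·0.0184 = 0 + j3.919 Ω
  C: Z = 1/(jωC) = -j/(ω·C) = 0 - j4.695e+04 Ω
Step 3 — Series combination: Z_total = R + L + C = 92 - j4.694e+04 Ω = 4.694e+04∠-89.9° Ω.
Step 4 — Source phasor: V = 24∠0.0° V = 24 V.
Step 5 — Current: I = V / Z = 1.002e-06 + j0.0005112 A = 0.0005112∠89.9° A.
Step 6 — Complex power: S = V·I* = 2.405e-05 - j0.01227 VA.
Step 7 — Real power: P = Re(S) = 2.405e-05 W.
Step 8 — Reactive power: Q = Im(S) = -0.01227 VAR.
Step 9 — Apparent power: |S| = 0.01227 VA.
Step 10 — Power factor: PF = P/|S| = 0.00196 (leading).

(a) P = 2.405e-05 W  (b) Q = -0.01227 VAR  (c) S = 0.01227 VA  (d) PF = 0.00196 (leading)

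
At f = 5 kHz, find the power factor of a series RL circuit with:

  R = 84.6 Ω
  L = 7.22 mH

Step 1 — Angular frequency: ω = 2π·f = 2π·5000 = 3.142e+04 rad/s.
Step 2 — Component impedances:
  R: Z = R = 84.6 Ω
  L: Z = jωL = j·3.142e+04·0.00722 = 0 + j226.8 Ω
Step 3 — Series combination: Z_total = R + L = 84.6 + j226.8 Ω = 242.1∠69.5° Ω.
Step 4 — Power factor: PF = cos(φ) = Re(Z)/|Z| = 84.6/242.09 = 0.3495.
Step 5 — Type: Im(Z) = 226.8 ⇒ lagging (phase φ = 69.5°).

PF = 0.3495 (lagging, φ = 69.5°)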